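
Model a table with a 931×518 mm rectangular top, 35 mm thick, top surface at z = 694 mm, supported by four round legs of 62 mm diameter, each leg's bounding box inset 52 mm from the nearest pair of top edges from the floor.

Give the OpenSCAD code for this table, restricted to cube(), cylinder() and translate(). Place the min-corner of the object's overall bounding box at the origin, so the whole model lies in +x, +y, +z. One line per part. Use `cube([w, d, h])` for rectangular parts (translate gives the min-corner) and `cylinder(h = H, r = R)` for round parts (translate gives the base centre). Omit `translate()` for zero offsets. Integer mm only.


translate([0, 0, 659]) cube([931, 518, 35]);
translate([83, 83, 0]) cylinder(h = 659, r = 31);
translate([848, 83, 0]) cylinder(h = 659, r = 31);
translate([83, 435, 0]) cylinder(h = 659, r = 31);
translate([848, 435, 0]) cylinder(h = 659, r = 31);


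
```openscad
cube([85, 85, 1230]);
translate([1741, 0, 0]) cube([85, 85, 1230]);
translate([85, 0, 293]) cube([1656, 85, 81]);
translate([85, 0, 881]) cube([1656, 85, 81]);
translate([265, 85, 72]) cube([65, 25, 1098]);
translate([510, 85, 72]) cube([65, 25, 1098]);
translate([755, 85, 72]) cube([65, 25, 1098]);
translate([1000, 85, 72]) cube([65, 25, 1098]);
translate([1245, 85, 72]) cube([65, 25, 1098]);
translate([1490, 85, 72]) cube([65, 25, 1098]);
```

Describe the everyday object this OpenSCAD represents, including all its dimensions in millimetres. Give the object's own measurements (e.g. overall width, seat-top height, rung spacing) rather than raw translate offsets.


A fence section. Two 85×85 mm posts, 1230 mm tall, stand on the floor with a clear span of 1656 mm between their inner faces. Two horizontal rails of 85×81 mm section span the gap between the posts with their undersides at z = 293 mm and z = 881 mm, flush with the posts' −y face. 6 pickets, each 65 mm wide, 25 mm thick and 1098 mm tall, are fixed to the +y face of the rails with their bottoms at z = 72 mm, spaced across the span with a 180 mm gap after the −x post and between neighbouring pickets, with 186 mm left before the +x post.


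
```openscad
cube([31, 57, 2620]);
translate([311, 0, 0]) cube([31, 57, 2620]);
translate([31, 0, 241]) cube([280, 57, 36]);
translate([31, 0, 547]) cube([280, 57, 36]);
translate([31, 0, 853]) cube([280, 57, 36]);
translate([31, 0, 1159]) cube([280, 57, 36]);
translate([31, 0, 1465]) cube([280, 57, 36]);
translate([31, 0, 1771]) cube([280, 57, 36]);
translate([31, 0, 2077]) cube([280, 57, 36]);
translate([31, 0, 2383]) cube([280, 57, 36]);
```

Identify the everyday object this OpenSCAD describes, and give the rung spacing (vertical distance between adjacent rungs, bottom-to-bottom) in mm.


A ladder. The rung spacing is 306 mm.

Two tall 31×57 posts with 8 short bars between them — a ladder. Adjacent rungs sit at z = 241 and z = 547, so the spacing is 547 − 241 = 306 mm.


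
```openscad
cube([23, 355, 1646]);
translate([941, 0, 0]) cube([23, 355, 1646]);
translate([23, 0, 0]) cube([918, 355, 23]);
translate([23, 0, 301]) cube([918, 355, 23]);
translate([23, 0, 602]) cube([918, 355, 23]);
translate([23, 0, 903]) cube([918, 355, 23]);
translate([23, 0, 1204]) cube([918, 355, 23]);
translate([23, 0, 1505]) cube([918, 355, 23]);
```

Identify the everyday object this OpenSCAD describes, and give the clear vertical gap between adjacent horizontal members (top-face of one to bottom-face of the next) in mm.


A bookshelf. The clear shelf gap is 278 mm.

Two tall side panels with 6 horizontal boards between them — a bookshelf. The first two shelf undersides are at z = 0 and z = 301; with shelf thickness 23, the clear gap is 301 − 0 − 23 = 278 mm.


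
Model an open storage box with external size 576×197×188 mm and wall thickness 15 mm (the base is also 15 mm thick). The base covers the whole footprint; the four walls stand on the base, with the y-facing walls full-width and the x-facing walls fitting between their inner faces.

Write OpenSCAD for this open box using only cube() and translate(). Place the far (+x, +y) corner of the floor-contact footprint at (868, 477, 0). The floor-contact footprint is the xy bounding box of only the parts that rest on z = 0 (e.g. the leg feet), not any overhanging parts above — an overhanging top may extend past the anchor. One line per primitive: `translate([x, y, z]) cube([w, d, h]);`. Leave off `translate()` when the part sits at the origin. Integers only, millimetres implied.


translate([292, 280, 0]) cube([576, 197, 15]);
translate([292, 280, 15]) cube([576, 15, 173]);
translate([292, 462, 15]) cube([576, 15, 173]);
translate([292, 295, 15]) cube([15, 167, 173]);
translate([853, 295, 15]) cube([15, 167, 173]);


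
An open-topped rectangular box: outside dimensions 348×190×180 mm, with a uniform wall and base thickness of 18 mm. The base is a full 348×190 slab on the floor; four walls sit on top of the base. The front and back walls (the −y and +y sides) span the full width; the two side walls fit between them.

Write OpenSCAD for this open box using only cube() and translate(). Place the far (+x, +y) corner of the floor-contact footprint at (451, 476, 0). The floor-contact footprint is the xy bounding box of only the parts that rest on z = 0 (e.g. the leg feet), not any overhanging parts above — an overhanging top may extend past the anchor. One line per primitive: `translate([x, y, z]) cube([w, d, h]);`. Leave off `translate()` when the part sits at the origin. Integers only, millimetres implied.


translate([103, 286, 0]) cube([348, 190, 18]);
translate([103, 286, 18]) cube([348, 18, 162]);
translate([103, 458, 18]) cube([348, 18, 162]);
translate([103, 304, 18]) cube([18, 154, 162]);
translate([433, 304, 18]) cube([18, 154, 162]);


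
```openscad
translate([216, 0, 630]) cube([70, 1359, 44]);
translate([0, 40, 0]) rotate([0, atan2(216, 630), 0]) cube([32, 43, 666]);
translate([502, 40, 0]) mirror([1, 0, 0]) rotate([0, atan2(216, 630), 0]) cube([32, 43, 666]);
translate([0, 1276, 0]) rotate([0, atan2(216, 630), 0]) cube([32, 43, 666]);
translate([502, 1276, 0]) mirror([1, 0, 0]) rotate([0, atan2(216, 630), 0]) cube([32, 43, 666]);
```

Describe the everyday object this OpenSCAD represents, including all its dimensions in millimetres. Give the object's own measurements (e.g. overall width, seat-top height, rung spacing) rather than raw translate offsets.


A sawhorse. A 70×1359×44 mm beam (x, y, z) sits on two A-frame leg pairs. Each pair is two raked legs of 32×43 mm section (43 mm along y) splaying symmetrically in x. Each leg rises 630 mm vertically over 216 mm of horizontal reach and is 666 mm long along its own axis. Every leg's outer bottom edge rests on the floor and its outer top edge meets a bottom edge of the beam — the left legs (tilting toward +x) meet the beam's −x bottom edge, the right legs (their mirror images, tilting toward −x) meet its +x bottom edge — so the leg tops tuck under the beam, the beam's underside is 630 mm above the floor, and the feet are 502 mm apart outside-to-outside with the beam centred between them. The two leg pairs are set in 40 mm from either end of the beam.


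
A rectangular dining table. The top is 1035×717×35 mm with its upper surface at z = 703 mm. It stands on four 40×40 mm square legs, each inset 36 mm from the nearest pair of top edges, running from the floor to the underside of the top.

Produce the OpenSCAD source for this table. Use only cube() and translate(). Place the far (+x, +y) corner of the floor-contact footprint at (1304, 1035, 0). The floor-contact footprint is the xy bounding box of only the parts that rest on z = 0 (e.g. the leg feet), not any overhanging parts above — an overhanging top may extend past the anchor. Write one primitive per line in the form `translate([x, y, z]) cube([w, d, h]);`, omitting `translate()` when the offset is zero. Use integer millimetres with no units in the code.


translate([305, 354, 668]) cube([1035, 717, 35]);
translate([341, 390, 0]) cube([40, 40, 668]);
translate([1264, 390, 0]) cube([40, 40, 668]);
translate([341, 995, 0]) cube([40, 40, 668]);
translate([1264, 995, 0]) cube([40, 40, 668]);


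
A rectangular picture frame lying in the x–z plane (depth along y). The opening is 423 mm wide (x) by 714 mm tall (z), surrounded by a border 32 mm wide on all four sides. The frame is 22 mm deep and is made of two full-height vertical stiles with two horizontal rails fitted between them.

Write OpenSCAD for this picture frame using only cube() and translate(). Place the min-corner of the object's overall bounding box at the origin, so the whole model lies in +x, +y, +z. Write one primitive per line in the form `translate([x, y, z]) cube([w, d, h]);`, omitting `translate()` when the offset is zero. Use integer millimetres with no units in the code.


cube([32, 22, 778]);
translate([455, 0, 0]) cube([32, 22, 778]);
translate([32, 0, 0]) cube([423, 22, 32]);
translate([32, 0, 746]) cube([423, 22, 32]);


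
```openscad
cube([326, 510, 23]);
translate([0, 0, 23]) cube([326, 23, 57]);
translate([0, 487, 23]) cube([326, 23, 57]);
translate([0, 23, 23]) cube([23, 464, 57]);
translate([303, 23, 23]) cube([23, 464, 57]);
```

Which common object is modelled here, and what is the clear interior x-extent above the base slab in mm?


An open box. The internal width is 280 mm.

A 326×510 base slab with four walls standing on it — an open box. The base is 326 mm wide and the walls are 23 mm thick, so the internal width is 326 − 2 × 23 = 280 mm.


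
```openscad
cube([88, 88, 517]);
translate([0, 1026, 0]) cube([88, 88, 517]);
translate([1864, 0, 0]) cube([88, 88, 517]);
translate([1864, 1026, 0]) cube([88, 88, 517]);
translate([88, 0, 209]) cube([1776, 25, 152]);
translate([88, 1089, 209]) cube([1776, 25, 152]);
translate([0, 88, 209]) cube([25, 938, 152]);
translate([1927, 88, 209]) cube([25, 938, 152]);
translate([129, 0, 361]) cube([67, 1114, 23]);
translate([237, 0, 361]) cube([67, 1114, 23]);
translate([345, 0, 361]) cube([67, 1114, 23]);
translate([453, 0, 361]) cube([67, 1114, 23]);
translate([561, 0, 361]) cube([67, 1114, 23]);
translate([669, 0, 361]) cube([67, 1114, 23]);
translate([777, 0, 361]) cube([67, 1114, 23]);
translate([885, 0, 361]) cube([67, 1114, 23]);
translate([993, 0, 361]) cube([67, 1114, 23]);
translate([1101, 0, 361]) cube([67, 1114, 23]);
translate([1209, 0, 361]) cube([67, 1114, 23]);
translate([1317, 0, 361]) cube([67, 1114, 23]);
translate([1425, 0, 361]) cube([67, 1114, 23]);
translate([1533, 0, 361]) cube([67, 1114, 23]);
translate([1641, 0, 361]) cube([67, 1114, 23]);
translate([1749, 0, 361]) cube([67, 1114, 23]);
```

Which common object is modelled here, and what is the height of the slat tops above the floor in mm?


A bed frame. The slat-top height is 384 mm.

Four posts, four rails, and a row of slats — a bed frame. Slats sit on the rails at z = 209 + 152 = 361; with slat thickness 23, the top is 384 mm.


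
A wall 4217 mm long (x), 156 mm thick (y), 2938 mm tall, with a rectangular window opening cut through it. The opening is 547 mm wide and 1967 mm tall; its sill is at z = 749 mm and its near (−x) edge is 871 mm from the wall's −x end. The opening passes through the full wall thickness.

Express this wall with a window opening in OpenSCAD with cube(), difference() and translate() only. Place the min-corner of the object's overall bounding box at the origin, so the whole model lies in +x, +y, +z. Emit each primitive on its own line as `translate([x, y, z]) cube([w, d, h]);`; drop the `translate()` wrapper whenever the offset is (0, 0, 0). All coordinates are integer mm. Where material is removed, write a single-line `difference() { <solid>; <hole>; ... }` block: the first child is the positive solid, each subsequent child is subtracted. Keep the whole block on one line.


difference() { cube([4217, 156, 2938]); translate([871, 0, 749]) cube([547, 156, 1967]); }


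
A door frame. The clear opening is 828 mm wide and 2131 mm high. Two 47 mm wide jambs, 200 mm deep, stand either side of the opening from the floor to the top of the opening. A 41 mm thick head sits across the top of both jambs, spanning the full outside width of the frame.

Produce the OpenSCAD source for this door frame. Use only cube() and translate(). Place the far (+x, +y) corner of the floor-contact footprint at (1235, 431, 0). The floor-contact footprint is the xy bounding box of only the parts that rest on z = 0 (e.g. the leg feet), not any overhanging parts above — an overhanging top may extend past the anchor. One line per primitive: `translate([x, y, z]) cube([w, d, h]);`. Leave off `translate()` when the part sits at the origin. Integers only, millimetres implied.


translate([313, 231, 0]) cube([47, 200, 2131]);
translate([1188, 231, 0]) cube([47, 200, 2131]);
translate([313, 231, 2131]) cube([922, 200, 41]);


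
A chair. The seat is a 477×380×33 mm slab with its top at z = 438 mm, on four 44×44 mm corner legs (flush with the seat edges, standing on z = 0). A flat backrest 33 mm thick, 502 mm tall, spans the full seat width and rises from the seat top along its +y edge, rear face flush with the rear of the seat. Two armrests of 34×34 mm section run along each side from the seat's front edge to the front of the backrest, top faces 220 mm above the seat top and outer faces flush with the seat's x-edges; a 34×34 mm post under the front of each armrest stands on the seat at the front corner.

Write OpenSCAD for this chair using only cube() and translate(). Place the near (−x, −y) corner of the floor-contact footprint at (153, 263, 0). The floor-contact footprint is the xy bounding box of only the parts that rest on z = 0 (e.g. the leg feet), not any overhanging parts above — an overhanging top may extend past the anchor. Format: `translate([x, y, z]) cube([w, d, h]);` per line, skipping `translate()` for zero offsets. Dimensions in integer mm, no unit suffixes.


// leg_h = 438 - 33 = 405
// arm post h = 220 - 34 = 186
translate([153, 263, 405]) cube([477, 380, 33]);
translate([153, 263, 0]) cube([44, 44, 405]);
translate([586, 263, 0]) cube([44, 44, 405]);
translate([153, 599, 0]) cube([44, 44, 405]);
translate([586, 599, 0]) cube([44, 44, 405]);
translate([153, 610, 438]) cube([477, 33, 502]);
translate([153, 263, 624]) cube([34, 347, 34]);
translate([596, 263, 624]) cube([34, 347, 34]);
translate([153, 263, 438]) cube([34, 34, 186]);
translate([596, 263, 438]) cube([34, 34, 186]);


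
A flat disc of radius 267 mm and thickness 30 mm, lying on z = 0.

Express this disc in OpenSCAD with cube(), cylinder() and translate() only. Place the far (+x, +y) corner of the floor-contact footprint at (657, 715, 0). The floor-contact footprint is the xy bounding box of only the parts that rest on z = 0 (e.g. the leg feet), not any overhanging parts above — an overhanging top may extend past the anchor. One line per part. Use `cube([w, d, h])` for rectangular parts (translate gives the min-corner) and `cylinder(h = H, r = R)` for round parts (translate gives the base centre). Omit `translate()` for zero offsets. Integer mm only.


translate([390, 448, 0]) cylinder(h = 30, r = 267);


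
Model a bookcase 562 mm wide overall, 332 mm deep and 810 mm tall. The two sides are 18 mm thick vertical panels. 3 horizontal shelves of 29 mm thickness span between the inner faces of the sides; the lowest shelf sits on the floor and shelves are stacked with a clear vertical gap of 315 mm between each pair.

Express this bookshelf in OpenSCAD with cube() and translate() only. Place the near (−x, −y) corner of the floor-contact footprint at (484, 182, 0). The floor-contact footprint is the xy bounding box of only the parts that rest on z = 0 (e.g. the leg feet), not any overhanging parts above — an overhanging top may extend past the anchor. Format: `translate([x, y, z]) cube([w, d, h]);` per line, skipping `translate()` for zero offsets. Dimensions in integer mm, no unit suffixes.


translate([484, 182, 0]) cube([18, 332, 810]);
translate([1028, 182, 0]) cube([18, 332, 810]);
translate([502, 182, 0]) cube([526, 332, 29]);
translate([502, 182, 344]) cube([526, 332, 29]);
translate([502, 182, 688]) cube([526, 332, 29]);


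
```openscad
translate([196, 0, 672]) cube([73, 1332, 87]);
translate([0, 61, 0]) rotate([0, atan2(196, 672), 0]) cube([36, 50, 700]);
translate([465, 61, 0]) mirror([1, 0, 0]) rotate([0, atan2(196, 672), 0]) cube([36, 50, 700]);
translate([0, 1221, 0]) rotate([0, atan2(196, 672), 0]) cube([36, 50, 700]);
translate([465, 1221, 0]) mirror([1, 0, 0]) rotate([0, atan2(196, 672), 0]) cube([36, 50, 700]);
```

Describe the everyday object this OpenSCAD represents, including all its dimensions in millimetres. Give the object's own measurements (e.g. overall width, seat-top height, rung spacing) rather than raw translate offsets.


A sawhorse. A 73×1332×87 mm beam (x, y, z) sits on two A-frame leg pairs. Each pair is two raked legs of 36×50 mm section (50 mm along y) splaying symmetrically in x. Each leg rises 672 mm vertically over 196 mm of horizontal reach and is 700 mm long along its own axis. Every leg's outer bottom edge rests on the floor and its outer top edge meets a bottom edge of the beam — the left legs (tilting toward +x) meet the beam's −x bottom edge, the right legs (their mirror images, tilting toward −x) meet its +x bottom edge — so the leg tops tuck under the beam, the beam's underside is 672 mm above the floor, and the feet are 465 mm apart outside-to-outside with the beam centred between them. The two leg pairs are set in 61 mm from either end of the beam.


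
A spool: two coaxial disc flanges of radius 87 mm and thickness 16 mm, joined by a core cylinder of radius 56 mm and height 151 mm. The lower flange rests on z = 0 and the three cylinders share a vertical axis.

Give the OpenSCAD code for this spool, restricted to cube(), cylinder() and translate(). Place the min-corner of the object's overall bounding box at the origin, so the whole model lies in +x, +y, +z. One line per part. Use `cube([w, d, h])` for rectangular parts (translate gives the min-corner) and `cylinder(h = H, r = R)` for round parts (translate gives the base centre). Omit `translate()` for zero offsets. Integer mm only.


translate([87, 87, 0]) cylinder(h = 16, r = 87);
translate([87, 87, 16]) cylinder(h = 151, r = 56);
translate([87, 87, 167]) cylinder(h = 16, r = 87);


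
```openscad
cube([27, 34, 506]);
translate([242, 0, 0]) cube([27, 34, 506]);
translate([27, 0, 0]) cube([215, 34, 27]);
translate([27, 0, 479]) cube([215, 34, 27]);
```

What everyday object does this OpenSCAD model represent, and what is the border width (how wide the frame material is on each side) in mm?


A picture frame. The border width is 27 mm.

Four thin pieces enclosing a rectangular opening — a picture frame. The two full-height stiles are 506 mm tall; the top rail sits at z = 479 and is 27 mm tall, so the border above the opening is 506 − 479 = 27 mm, matching the stile x-width.


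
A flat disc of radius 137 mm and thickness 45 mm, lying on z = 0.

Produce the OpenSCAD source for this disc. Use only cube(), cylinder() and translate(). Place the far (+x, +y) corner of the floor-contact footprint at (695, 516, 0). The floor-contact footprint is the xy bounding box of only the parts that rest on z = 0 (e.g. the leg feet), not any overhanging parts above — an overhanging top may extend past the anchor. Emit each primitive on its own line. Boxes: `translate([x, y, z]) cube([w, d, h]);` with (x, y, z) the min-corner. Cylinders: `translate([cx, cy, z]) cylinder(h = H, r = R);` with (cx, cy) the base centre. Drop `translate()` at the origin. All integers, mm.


translate([558, 379, 0]) cylinder(h = 45, r = 137);


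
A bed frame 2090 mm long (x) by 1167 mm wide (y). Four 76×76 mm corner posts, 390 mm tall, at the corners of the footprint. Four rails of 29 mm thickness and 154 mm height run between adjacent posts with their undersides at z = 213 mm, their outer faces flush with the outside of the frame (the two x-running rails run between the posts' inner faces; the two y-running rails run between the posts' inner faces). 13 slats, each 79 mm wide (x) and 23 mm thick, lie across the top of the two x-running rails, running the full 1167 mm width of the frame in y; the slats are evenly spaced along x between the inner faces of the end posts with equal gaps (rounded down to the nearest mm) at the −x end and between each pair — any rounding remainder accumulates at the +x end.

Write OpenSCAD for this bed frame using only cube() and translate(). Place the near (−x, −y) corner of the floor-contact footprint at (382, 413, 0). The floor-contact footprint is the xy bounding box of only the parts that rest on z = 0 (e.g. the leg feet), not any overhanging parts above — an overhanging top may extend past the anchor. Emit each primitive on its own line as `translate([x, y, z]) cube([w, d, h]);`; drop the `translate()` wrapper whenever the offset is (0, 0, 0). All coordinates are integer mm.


translate([382, 413, 0]) cube([76, 76, 390]);
translate([382, 1504, 0]) cube([76, 76, 390]);
translate([2396, 413, 0]) cube([76, 76, 390]);
translate([2396, 1504, 0]) cube([76, 76, 390]);
translate([458, 413, 213]) cube([1938, 29, 154]);
translate([458, 1551, 213]) cube([1938, 29, 154]);
translate([382, 489, 213]) cube([29, 1015, 154]);
translate([2443, 489, 213]) cube([29, 1015, 154]);
translate([523, 413, 367]) cube([79, 1167, 23]);
translate([667, 413, 367]) cube([79, 1167, 23]);
translate([811, 413, 367]) cube([79, 1167, 23]);
translate([955, 413, 367]) cube([79, 1167, 23]);
translate([1099, 413, 367]) cube([79, 1167, 23]);
translate([1243, 413, 367]) cube([79, 1167, 23]);
translate([1387, 413, 367]) cube([79, 1167, 23]);
translate([1531, 413, 367]) cube([79, 1167, 23]);
translate([1675, 413, 367]) cube([79, 1167, 23]);
translate([1819, 413, 367]) cube([79, 1167, 23]);
translate([1963, 413, 367]) cube([79, 1167, 23]);
translate([2107, 413, 367]) cube([79, 1167, 23]);
translate([2251, 413, 367]) cube([79, 1167, 23]);


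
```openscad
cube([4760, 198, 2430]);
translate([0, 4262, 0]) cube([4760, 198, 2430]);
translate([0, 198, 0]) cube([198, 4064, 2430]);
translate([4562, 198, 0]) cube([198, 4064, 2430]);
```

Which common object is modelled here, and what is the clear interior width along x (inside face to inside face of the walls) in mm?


A house (or room) frame. The interior width is 4364 mm.

Four 2430 mm walls enclosing a rectangle with no floor or roof — a room or house frame. Outside width is 4760 mm and wall thickness is 198 mm, so the interior width is 4760 − 2 × 198 = 4364 mm.


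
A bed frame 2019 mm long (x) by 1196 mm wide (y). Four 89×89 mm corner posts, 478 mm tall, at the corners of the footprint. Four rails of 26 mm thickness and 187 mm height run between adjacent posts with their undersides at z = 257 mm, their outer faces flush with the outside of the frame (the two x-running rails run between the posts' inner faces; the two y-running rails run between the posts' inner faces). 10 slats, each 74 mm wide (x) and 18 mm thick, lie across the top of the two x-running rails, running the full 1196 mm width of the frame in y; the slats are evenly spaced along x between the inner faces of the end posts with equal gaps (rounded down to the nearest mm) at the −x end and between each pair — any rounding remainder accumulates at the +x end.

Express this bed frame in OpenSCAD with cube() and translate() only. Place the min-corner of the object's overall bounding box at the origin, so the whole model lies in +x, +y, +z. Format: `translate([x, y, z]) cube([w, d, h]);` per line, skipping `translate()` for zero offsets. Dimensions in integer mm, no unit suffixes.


cube([89, 89, 478]);
translate([0, 1107, 0]) cube([89, 89, 478]);
translate([1930, 0, 0]) cube([89, 89, 478]);
translate([1930, 1107, 0]) cube([89, 89, 478]);
translate([89, 0, 257]) cube([1841, 26, 187]);
translate([89, 1170, 257]) cube([1841, 26, 187]);
translate([0, 89, 257]) cube([26, 1018, 187]);
translate([1993, 89, 257]) cube([26, 1018, 187]);
translate([189, 0, 444]) cube([74, 1196, 18]);
translate([363, 0, 444]) cube([74, 1196, 18]);
translate([537, 0, 444]) cube([74, 1196, 18]);
translate([711, 0, 444]) cube([74, 1196, 18]);
translate([885, 0, 444]) cube([74, 1196, 18]);
translate([1059, 0, 444]) cube([74, 1196, 18]);
translate([1233, 0, 444]) cube([74, 1196, 18]);
translate([1407, 0, 444]) cube([74, 1196, 18]);
translate([1581, 0, 444]) cube([74, 1196, 18]);
translate([1755, 0, 444]) cube([74, 1196, 18]);


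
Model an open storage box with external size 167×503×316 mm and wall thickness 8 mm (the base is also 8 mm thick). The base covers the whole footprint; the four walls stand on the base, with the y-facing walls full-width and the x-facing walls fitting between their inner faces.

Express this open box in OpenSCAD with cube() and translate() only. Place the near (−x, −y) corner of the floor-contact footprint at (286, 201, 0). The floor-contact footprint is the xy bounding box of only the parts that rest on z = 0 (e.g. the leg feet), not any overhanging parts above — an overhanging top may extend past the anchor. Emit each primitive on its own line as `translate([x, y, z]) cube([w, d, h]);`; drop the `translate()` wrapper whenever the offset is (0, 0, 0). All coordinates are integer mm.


translate([286, 201, 0]) cube([167, 503, 8]);
translate([286, 201, 8]) cube([167, 8, 308]);
translate([286, 696, 8]) cube([167, 8, 308]);
translate([286, 209, 8]) cube([8, 487, 308]);
translate([445, 209, 8]) cube([8, 487, 308]);


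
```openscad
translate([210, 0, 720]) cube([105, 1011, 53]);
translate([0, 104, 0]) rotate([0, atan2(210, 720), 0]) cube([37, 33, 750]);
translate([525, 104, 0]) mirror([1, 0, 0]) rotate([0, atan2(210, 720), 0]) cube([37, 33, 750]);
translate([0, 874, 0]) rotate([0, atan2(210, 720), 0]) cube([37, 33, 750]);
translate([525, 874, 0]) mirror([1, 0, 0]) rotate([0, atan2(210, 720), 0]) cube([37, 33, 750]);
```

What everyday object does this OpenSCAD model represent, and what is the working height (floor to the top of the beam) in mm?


A sawhorse. The overall height is 773 mm.

A beam across two mirrored pairs of raked legs — a sawhorse. The beam's underside is at z = 720 (matching the legs' vertical rise in atan2(210, 720)) and the beam is 53 mm tall, so its top is at 720 + 53 = 773 mm. The raked legs top out at the beam's underside, so that is the highest point.


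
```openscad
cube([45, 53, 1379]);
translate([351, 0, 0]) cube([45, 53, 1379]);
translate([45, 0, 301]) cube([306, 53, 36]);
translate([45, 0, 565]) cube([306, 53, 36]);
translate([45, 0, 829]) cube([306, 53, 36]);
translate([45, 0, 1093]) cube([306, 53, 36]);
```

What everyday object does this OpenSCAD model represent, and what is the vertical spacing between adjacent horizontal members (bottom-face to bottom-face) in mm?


A ladder. The rung spacing is 264 mm.

Two tall 45×53 posts with 4 short bars between them — a ladder. Adjacent rungs sit at z = 301 and z = 565, so the spacing is 565 − 301 = 264 mm.


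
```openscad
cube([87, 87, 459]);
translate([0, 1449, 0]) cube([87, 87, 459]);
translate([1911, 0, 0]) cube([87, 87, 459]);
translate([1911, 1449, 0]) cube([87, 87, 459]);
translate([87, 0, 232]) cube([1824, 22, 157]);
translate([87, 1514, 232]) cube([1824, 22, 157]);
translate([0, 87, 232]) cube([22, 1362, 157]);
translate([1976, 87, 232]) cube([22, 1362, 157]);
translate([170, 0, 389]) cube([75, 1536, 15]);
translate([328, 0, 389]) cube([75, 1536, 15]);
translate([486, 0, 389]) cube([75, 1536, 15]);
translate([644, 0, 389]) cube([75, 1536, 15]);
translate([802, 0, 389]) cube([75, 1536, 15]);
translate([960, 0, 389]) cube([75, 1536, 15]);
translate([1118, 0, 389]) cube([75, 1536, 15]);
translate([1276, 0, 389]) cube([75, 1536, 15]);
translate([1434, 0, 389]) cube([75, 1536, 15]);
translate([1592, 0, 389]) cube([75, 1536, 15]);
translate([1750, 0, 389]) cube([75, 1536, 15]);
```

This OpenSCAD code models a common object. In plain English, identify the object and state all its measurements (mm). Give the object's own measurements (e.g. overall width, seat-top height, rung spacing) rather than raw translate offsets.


A bed frame 1998 mm long (x) by 1536 mm wide (y). Four 87×87 mm corner posts, 459 mm tall, at the corners of the footprint. Four rails of 22 mm thickness and 157 mm height run between adjacent posts with their undersides at z = 232 mm, their outer faces flush with the outside of the frame (the two x-running rails run between the posts' inner faces; the two y-running rails run between the posts' inner faces). 11 slats, each 75 mm wide (x) and 15 mm thick, lie across the top of the two x-running rails, running the full 1536 mm width of the frame in y; along x they sit between the end posts with a 83 mm gap after the −x posts and between neighbouring slats, leaving 86 mm before the +x posts.


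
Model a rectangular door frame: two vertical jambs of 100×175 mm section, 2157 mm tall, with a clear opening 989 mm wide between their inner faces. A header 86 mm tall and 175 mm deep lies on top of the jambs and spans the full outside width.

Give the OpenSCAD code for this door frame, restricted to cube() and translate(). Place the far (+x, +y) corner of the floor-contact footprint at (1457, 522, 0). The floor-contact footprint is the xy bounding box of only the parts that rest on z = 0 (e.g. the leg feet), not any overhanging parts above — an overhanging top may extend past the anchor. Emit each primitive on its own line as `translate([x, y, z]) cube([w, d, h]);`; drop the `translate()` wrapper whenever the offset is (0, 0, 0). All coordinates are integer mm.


translate([268, 347, 0]) cube([100, 175, 2157]);
translate([1357, 347, 0]) cube([100, 175, 2157]);
translate([268, 347, 2157]) cube([1189, 175, 86]);


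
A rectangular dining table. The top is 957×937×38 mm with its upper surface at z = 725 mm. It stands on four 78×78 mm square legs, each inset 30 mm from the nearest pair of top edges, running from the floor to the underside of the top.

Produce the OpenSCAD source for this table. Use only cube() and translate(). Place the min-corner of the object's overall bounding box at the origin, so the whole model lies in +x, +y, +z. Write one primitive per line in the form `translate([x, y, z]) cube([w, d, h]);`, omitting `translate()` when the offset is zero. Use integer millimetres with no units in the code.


translate([0, 0, 687]) cube([957, 937, 38]);
translate([30, 30, 0]) cube([78, 78, 687]);
translate([849, 30, 0]) cube([78, 78, 687]);
translate([30, 829, 0]) cube([78, 78, 687]);
translate([849, 829, 0]) cube([78, 78, 687]);


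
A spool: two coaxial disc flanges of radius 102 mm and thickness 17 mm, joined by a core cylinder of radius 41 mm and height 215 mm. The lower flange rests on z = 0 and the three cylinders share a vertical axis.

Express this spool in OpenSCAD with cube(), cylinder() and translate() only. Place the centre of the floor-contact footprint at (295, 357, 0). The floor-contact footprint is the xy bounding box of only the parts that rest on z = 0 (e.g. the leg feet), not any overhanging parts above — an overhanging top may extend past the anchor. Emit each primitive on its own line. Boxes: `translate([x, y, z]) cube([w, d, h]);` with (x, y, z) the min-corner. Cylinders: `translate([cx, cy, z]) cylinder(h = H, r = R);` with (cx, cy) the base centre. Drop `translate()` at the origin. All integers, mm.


translate([295, 357, 0]) cylinder(h = 17, r = 102);
translate([295, 357, 17]) cylinder(h = 215, r = 41);
translate([295, 357, 232]) cylinder(h = 17, r = 102);


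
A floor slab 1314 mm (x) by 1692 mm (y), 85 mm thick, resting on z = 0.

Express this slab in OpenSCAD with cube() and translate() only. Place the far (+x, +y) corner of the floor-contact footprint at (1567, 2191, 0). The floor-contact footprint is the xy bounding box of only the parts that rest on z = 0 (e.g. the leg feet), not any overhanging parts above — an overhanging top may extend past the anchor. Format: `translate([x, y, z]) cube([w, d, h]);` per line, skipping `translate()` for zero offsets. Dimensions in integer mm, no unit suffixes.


translate([253, 499, 0]) cube([1314, 1692, 85]);


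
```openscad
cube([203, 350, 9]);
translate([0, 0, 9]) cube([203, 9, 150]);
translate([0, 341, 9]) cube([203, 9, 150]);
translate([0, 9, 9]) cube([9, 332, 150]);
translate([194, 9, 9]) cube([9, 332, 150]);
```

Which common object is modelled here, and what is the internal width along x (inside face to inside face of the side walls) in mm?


An open box. The internal width is 185 mm.

A 203×350 base slab with four walls standing on it — an open box. The base is 203 mm wide and the walls are 9 mm thick, so the internal width is 203 − 2 × 9 = 185 mm.


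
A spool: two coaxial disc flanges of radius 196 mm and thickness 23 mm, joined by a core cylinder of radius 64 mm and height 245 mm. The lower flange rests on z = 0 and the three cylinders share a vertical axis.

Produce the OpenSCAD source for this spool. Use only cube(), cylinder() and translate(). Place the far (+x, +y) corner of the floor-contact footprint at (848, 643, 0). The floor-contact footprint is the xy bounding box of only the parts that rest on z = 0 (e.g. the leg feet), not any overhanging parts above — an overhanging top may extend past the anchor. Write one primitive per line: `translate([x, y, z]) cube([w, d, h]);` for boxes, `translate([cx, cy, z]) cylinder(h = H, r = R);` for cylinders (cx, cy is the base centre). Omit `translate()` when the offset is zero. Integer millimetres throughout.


translate([652, 447, 0]) cylinder(h = 23, r = 196);
translate([652, 447, 23]) cylinder(h = 245, r = 64);
translate([652, 447, 268]) cylinder(h = 23, r = 196);


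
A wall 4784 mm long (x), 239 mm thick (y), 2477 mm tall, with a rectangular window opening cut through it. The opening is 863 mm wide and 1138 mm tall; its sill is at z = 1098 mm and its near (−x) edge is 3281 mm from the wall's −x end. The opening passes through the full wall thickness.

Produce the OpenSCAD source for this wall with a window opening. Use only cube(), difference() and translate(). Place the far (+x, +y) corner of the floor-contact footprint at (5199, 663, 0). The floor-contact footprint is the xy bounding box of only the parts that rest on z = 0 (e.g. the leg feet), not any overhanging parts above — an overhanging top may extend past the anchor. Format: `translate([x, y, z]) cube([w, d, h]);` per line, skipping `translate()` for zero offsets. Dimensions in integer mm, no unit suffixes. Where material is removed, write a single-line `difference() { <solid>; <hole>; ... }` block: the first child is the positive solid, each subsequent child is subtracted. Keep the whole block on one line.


difference() { translate([415, 424, 0]) cube([4784, 239, 2477]); translate([3696, 424, 1098]) cube([863, 239, 1138]); }


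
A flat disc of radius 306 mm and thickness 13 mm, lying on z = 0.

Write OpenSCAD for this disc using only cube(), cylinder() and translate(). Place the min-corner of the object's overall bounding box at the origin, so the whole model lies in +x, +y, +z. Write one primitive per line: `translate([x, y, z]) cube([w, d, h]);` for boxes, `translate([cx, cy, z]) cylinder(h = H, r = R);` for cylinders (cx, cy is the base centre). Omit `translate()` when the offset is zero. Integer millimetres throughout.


translate([306, 306, 0]) cylinder(h = 13, r = 306);


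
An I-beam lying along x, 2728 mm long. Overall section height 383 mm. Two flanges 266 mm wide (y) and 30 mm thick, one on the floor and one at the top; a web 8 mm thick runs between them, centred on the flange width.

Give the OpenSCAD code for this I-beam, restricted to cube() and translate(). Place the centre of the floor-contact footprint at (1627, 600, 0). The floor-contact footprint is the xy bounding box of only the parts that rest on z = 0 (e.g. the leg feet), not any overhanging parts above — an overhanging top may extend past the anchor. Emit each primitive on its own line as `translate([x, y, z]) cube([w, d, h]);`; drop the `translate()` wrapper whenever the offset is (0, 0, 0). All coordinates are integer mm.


translate([263, 467, 0]) cube([2728, 266, 30]);
translate([263, 596, 30]) cube([2728, 8, 323]);
translate([263, 467, 353]) cube([2728, 266, 30]);


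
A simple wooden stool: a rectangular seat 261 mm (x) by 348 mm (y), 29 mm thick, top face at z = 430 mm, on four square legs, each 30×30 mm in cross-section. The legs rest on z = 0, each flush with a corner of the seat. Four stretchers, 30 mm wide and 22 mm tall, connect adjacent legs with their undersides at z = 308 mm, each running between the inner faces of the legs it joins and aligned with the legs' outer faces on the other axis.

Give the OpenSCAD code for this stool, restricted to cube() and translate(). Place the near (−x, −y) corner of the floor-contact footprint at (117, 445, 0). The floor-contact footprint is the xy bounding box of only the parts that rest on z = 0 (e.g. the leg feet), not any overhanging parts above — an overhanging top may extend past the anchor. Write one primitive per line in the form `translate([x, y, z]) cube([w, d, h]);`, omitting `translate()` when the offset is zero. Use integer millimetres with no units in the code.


translate([117, 445, 401]) cube([261, 348, 29]);
translate([117, 445, 0]) cube([30, 30, 401]);
translate([348, 445, 0]) cube([30, 30, 401]);
translate([117, 763, 0]) cube([30, 30, 401]);
translate([348, 763, 0]) cube([30, 30, 401]);
translate([147, 445, 308]) cube([201, 30, 22]);
translate([147, 763, 308]) cube([201, 30, 22]);
translate([117, 475, 308]) cube([30, 288, 22]);
translate([348, 475, 308]) cube([30, 288, 22]);


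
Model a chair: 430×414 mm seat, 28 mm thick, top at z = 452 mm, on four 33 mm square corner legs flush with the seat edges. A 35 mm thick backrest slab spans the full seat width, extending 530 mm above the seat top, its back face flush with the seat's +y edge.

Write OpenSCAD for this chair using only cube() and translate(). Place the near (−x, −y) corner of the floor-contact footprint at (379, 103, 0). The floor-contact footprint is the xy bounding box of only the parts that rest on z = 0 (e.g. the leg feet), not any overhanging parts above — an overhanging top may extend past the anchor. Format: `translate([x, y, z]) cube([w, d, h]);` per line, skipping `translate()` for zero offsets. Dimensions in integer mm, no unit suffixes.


// leg_h = 452 - 28 = 424
translate([379, 103, 424]) cube([430, 414, 28]);
translate([379, 103, 0]) cube([33, 33, 424]);
translate([776, 103, 0]) cube([33, 33, 424]);
translate([379, 484, 0]) cube([33, 33, 424]);
translate([776, 484, 0]) cube([33, 33, 424]);
translate([379, 482, 452]) cube([430, 35, 530]);


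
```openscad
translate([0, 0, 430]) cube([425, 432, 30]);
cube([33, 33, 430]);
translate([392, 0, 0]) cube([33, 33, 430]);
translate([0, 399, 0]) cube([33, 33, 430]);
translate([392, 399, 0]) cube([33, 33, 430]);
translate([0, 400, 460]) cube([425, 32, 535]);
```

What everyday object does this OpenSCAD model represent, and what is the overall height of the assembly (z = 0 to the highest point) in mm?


A chair. The overall height is 995 mm.

A slab on four corner posts with a tall panel at the back — a chair. The seat slab sits at z = 430 with thickness 30, and the 535 mm backrest starts at the seat top, so the overall height is 430 + 30 + 535 = 995 mm.


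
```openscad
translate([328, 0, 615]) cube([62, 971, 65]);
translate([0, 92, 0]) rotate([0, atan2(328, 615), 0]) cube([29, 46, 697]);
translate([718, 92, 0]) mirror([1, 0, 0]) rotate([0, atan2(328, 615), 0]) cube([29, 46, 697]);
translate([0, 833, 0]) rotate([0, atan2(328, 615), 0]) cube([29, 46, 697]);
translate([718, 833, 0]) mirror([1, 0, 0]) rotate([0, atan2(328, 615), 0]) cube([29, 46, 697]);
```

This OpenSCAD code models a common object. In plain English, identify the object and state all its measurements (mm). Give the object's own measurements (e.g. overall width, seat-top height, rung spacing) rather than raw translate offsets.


A sawhorse. A 62×971×65 mm beam (x, y, z) sits on two A-frame leg pairs. Each pair is two raked legs of 29×46 mm section (46 mm along y) splaying symmetrically in x. Each leg rises 615 mm vertically over 328 mm of horizontal reach and is 697 mm long along its own axis. Every leg's outer bottom edge rests on the floor and its outer top edge meets a bottom edge of the beam — the left legs (tilting toward +x) meet the beam's −x bottom edge, the right legs (their mirror images, tilting toward −x) meet its +x bottom edge — so the leg tops tuck under the beam, the beam's underside is 615 mm above the floor, and the feet are 718 mm apart outside-to-outside with the beam centred between them. The two leg pairs are set in 92 mm from either end of the beam.
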